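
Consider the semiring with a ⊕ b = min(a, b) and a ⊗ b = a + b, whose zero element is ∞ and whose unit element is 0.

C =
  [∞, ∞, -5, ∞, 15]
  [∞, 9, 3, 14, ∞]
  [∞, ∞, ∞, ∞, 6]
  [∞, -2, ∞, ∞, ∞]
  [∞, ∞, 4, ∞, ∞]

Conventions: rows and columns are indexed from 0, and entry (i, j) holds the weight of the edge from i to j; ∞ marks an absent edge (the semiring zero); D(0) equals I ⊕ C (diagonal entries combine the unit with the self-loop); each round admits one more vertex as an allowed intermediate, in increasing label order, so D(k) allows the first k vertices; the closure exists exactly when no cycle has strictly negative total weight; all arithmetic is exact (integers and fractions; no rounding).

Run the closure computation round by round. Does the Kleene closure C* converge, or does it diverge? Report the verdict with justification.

D(0):
  [0, ∞, -5, ∞, 15]
  [∞, 0, 3, 14, ∞]
  [∞, ∞, 0, ∞, 6]
  [∞, -2, ∞, 0, ∞]
  [∞, ∞, 4, ∞, 0]
D(1):
  [0, ∞, -5, ∞, 15]
  [∞, 0, 3, 14, ∞]
  [∞, ∞, 0, ∞, 6]
  [∞, -2, ∞, 0, ∞]
  [∞, ∞, 4, ∞, 0]
D(2):
  [0, ∞, -5, ∞, 15]
  [∞, 0, 3, 14, ∞]
  [∞, ∞, 0, ∞, 6]
  [∞, -2, 1, 0, ∞]
  [∞, ∞, 4, ∞, 0]
D(3):
  [0, ∞, -5, ∞, 1]
  [∞, 0, 3, 14, 9]
  [∞, ∞, 0, ∞, 6]
  [∞, -2, 1, 0, 7]
  [∞, ∞, 4, ∞, 0]
D(4):
  [0, ∞, -5, ∞, 1]
  [∞, 0, 3, 14, 9]
  [∞, ∞, 0, ∞, 6]
  [∞, -2, 1, 0, 7]
  [∞, ∞, 4, ∞, 0]
D(5):
  [0, ∞, -5, ∞, 1]
  [∞, 0, 3, 14, 9]
  [∞, ∞, 0, ∞, 6]
  [∞, -2, 1, 0, 7]
  [∞, ∞, 4, ∞, 0]
Key observation: every diagonal entry stays at the unit through all rounds, so no improving cycle exists.
Answer: CONVERGES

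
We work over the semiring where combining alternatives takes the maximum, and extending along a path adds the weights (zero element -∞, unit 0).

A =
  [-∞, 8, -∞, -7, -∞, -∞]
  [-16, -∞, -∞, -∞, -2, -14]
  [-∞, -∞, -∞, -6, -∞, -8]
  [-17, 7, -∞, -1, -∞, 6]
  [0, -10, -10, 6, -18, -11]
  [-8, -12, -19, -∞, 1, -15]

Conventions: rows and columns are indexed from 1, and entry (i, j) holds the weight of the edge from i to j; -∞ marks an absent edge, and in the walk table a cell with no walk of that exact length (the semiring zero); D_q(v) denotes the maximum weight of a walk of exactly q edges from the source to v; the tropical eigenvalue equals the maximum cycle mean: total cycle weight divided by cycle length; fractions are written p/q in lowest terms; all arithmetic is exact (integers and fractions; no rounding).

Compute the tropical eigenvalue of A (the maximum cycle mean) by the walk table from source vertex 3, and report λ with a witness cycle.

q=0: [-∞, -∞, 0, -∞, -∞, -∞]
q=1: [-∞, -∞, -∞, -6, -∞, -8]
q=2: [-16, 1, -27, -7, -7, 0]
q=3: [-7, 0, -17, -1, 1, -1]
q=4: [1, 6, -9, 7, 0, 5]
q=5: [0, 14, -10, 6, 6, 13]
q=6: [6, 13, -4, 12, 14, 12]
Optimal cycle mean attained by: cycle 4->6->5->4, total 6 + 1 + 6, length 3.
Answer: λ = 13/3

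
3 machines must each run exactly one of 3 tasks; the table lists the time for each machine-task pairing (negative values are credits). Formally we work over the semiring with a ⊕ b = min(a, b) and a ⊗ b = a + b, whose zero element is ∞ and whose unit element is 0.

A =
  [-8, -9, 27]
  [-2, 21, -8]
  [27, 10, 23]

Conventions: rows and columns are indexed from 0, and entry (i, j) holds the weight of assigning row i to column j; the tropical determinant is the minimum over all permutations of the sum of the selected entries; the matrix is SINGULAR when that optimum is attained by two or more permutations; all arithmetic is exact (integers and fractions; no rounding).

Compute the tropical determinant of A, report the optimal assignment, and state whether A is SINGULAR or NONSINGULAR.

σ = (0, 1, 2): (-8) + 21 + 23 = 36
σ = (0, 2, 1): (-8) + (-8) + 10 = -6
σ = (1, 0, 2): (-9) + (-2) + 23 = 12
σ = (1, 2, 0): (-9) + (-8) + 27 = 10
σ = (2, 0, 1): 27 + (-2) + 10 = 35
σ = (2, 1, 0): 27 + 21 + 27 = 75
Optimal value attained by: σ = (0, 2, 1).
Answer: det⊕(A) = -6; verdict: NONSINGULAR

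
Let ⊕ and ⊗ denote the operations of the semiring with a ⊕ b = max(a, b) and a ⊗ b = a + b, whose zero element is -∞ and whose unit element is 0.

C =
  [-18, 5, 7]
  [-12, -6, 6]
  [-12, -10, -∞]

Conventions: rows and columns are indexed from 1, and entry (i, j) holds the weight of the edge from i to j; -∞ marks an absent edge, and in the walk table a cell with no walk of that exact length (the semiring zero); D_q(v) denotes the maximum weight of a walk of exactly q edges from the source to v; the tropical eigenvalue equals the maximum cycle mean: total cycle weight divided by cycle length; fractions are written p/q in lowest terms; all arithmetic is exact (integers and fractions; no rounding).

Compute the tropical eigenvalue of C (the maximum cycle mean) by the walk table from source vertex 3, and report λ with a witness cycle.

q=0: [-∞, -∞, 0]
q=1: [-12, -10, -∞]
q=2: [-22, -7, -4]
q=3: [-16, -13, -1]
Optimal cycle mean attained by: cycle 1->2->3->1, total 5 + 6 + (-12), length 3.
Answer: λ = -1/3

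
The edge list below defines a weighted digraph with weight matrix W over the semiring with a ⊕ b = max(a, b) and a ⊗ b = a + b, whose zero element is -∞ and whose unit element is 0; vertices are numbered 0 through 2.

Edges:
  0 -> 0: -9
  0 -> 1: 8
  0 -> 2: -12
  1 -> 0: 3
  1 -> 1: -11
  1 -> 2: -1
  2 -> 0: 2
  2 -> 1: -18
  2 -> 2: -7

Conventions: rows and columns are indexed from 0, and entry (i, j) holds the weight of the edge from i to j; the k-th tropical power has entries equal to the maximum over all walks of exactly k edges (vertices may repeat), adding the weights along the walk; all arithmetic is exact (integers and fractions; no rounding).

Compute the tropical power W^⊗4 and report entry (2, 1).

W^⊗2:
  [11, -1, 7]
  [1, 11, -8]
  [-5, 10, -10]
W^⊗3:
  [9, 19, 0]
  [14, 9, 10]
  [13, 3, 9]
W^⊗4:
  [22, 17, 18]
  [12, 22, 8]
  [11, 21, 2]
Key observation: the optimum is the walk 2->0->1->0->1, with weight 2 + 8 + 3 + 8 = 21.
Optimal value attained by: walk 2->0->1->0->1.
Answer: (W^⊗4)[2][1] = 21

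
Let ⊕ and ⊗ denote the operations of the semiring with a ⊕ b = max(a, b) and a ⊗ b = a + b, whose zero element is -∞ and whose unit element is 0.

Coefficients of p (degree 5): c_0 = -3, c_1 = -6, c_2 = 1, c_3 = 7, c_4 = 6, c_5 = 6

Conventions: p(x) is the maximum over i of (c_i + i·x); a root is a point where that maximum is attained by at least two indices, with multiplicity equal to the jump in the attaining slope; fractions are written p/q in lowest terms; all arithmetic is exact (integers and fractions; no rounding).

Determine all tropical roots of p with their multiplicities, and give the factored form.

hull edge (i=0, c=-3) to (i=3, c=7): slope 10/3, span 3
hull edge (i=3, c=7) to (i=5, c=6): slope -1/2, span 2
Factored form: p(x) = 6 ⊗ (x ⊕ (-10/3)) ⊗ (x ⊕ (-10/3)) ⊗ (x ⊕ (-10/3)) ⊗ (x ⊕ 1/2) ⊗ (x ⊕ 1/2)
Answer: roots = -10/3 (mult 3), 1/2 (mult 2)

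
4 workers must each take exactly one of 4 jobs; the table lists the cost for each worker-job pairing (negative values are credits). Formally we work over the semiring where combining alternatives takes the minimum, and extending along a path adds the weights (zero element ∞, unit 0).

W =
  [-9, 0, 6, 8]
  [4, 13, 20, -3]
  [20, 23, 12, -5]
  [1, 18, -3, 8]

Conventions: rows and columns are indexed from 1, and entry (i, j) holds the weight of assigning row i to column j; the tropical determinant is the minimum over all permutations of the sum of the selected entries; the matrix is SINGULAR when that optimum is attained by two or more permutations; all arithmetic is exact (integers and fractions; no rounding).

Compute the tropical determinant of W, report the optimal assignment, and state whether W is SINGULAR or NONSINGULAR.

σ = (1, 2, 3, 4): (-9) + 13 + 12 + 8 = 24
σ = (1, 2, 4, 3): (-9) + 13 + (-5) + (-3) = -4
σ = (1, 3, 2, 4): (-9) + 20 + 23 + 8 = 42
σ = (1, 3, 4, 2): (-9) + 20 + (-5) + 18 = 24
σ = (1, 4, 2, 3): (-9) + (-3) + 23 + (-3) = 8
σ = (1, 4, 3, 2): (-9) + (-3) + 12 + 18 = 18
σ = (2, 1, 3, 4): 0 + 4 + 12 + 8 = 24
σ = (2, 1, 4, 3): 0 + 4 + (-5) + (-3) = -4
σ = (2, 3, 1, 4): 0 + 20 + 20 + 8 = 48
σ = (2, 3, 4, 1): 0 + 20 + (-5) + 1 = 16
σ = (2, 4, 1, 3): 0 + (-3) + 20 + (-3) = 14
σ = (2, 4, 3, 1): 0 + (-3) + 12 + 1 = 10
σ = (3, 1, 2, 4): 6 + 4 + 23 + 8 = 41
σ = (3, 1, 4, 2): 6 + 4 + (-5) + 18 = 23
σ = (3, 2, 1, 4): 6 + 13 + 20 + 8 = 47
σ = (3, 2, 4, 1): 6 + 13 + (-5) + 1 = 15
σ = (3, 4, 1, 2): 6 + (-3) + 20 + 18 = 41
σ = (3, 4, 2, 1): 6 + (-3) + 23 + 1 = 27
σ = (4, 1, 2, 3): 8 + 4 + 23 + (-3) = 32
σ = (4, 1, 3, 2): 8 + 4 + 12 + 18 = 42
σ = (4, 2, 1, 3): 8 + 13 + 20 + (-3) = 38
σ = (4, 2, 3, 1): 8 + 13 + 12 + 1 = 34
σ = (4, 3, 1, 2): 8 + 20 + 20 + 18 = 66
σ = (4, 3, 2, 1): 8 + 20 + 23 + 1 = 52
Optimal value attained by: σ = (1, 2, 4, 3).
Answer: det⊕(W) = -4; verdict: SINGULAR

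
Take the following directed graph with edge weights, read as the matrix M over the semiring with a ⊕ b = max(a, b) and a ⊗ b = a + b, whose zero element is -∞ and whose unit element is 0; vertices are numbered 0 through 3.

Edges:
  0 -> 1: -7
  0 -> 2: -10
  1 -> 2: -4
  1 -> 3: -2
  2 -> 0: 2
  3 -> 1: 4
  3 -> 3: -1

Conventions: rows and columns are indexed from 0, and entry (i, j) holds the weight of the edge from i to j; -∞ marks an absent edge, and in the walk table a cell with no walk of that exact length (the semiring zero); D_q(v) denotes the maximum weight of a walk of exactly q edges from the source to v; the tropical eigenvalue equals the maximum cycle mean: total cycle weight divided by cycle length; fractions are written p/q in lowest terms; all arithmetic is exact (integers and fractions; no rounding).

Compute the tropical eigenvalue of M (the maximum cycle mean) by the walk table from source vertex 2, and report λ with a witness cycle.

q=0: [-∞, -∞, 0, -∞]
q=1: [2, -∞, -∞, -∞]
q=2: [-∞, -5, -8, -∞]
q=3: [-6, -∞, -9, -7]
q=4: [-7, -3, -16, -8]
Optimal cycle mean attained by: cycle 1->3->1, total (-2) + 4, length 2.
Answer: λ = 1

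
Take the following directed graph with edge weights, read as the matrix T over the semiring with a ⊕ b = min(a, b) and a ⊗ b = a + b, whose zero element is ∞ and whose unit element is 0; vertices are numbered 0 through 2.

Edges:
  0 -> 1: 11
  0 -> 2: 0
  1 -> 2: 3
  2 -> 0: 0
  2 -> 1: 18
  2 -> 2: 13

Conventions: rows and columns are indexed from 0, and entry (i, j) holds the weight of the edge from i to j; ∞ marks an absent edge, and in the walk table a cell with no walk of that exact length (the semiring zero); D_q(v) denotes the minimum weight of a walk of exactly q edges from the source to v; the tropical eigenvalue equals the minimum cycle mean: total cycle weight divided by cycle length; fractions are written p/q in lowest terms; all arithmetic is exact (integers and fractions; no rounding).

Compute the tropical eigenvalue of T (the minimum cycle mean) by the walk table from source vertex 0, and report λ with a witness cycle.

q=0: [0, ∞, ∞]
q=1: [∞, 11, 0]
q=2: [0, 18, 13]
q=3: [13, 11, 0]
Optimal cycle mean attained by: cycle 0->2->0, total 0 + 0, length 2.
Answer: λ = 0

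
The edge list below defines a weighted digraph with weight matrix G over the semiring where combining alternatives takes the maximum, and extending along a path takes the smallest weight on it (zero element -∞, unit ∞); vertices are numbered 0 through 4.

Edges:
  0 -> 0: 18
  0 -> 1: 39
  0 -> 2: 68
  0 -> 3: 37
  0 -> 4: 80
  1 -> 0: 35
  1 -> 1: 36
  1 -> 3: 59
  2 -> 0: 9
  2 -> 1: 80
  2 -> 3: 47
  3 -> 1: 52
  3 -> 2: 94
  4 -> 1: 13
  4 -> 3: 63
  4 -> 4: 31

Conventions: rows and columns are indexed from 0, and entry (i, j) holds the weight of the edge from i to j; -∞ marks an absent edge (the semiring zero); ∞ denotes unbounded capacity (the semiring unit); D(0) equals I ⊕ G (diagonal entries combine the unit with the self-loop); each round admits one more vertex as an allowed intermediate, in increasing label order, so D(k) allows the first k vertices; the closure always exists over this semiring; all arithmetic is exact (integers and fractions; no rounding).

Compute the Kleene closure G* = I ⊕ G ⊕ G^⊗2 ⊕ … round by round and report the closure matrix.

D(0):
  [∞, 39, 68, 37, 80]
  [35, ∞, -∞, 59, -∞]
  [9, 80, ∞, 47, -∞]
  [-∞, 52, 94, ∞, -∞]
  [-∞, 13, -∞, 63, ∞]
D(1):
  [∞, 39, 68, 37, 80]
  [35, ∞, 35, 59, 35]
  [9, 80, ∞, 47, 9]
  [-∞, 52, 94, ∞, -∞]
  [-∞, 13, -∞, 63, ∞]
D(2):
  [∞, 39, 68, 39, 80]
  [35, ∞, 35, 59, 35]
  [35, 80, ∞, 59, 35]
  [35, 52, 94, ∞, 35]
  [13, 13, 13, 63, ∞]
D(3):
  [∞, 68, 68, 59, 80]
  [35, ∞, 35, 59, 35]
  [35, 80, ∞, 59, 35]
  [35, 80, 94, ∞, 35]
  [13, 13, 13, 63, ∞]
D(4):
  [∞, 68, 68, 59, 80]
  [35, ∞, 59, 59, 35]
  [35, 80, ∞, 59, 35]
  [35, 80, 94, ∞, 35]
  [35, 63, 63, 63, ∞]
D(5):
  [∞, 68, 68, 63, 80]
  [35, ∞, 59, 59, 35]
  [35, 80, ∞, 59, 35]
  [35, 80, 94, ∞, 35]
  [35, 63, 63, 63, ∞]
Answer: G* = [[∞, 68, 68, 63, 80], [35, ∞, 59, 59, 35], [35, 80, ∞, 59, 35], [35, 80, 94, ∞, 35], [35, 63, 63, 63, ∞]]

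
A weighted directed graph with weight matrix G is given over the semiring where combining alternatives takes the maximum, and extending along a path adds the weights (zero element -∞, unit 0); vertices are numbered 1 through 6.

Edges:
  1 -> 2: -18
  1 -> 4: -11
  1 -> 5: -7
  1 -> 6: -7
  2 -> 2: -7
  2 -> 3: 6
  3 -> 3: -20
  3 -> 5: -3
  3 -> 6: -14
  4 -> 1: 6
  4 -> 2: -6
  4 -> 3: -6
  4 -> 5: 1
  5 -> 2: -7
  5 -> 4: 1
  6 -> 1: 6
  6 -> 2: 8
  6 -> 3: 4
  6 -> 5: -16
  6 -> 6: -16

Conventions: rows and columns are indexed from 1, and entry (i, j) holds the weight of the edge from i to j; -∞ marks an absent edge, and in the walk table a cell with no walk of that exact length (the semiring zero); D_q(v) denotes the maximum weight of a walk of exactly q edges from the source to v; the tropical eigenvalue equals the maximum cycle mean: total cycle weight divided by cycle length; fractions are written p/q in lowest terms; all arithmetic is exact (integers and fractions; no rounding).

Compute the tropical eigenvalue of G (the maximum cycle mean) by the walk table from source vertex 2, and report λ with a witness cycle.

q=0: [-∞, 0, -∞, -∞, -∞, -∞]
q=1: [-∞, -7, 6, -∞, -∞, -∞]
q=2: [-∞, -14, -1, -∞, 3, -8]
q=3: [-2, 0, -4, 4, -4, -15]
q=4: [10, -2, 6, -3, 5, -9]
q=5: [3, -1, 4, 6, 3, 3]
q=6: [12, 11, 7, 4, 7, -4]
Optimal cycle mean attained by: cycle 1->6->2->3->5->4->1, total (-7) + 8 + 6 + (-3) + 1 + 6, length 6.
Answer: λ = 11/6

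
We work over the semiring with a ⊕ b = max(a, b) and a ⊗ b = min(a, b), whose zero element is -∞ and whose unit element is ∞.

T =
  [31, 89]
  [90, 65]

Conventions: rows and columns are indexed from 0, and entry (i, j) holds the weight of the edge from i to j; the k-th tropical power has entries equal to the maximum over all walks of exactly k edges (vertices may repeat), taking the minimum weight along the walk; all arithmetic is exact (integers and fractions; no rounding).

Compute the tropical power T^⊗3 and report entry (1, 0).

T^⊗2:
  [89, 65]
  [65, 89]
T^⊗3:
  [65, 89]
  [89, 65]
Key observation: the optimum is the walk 1->0->1->0, with weight 90 min 89 min 90 = 89.
Optimal value attained by: walk 1->0->1->0.
Answer: (T^⊗3)[1][0] = 89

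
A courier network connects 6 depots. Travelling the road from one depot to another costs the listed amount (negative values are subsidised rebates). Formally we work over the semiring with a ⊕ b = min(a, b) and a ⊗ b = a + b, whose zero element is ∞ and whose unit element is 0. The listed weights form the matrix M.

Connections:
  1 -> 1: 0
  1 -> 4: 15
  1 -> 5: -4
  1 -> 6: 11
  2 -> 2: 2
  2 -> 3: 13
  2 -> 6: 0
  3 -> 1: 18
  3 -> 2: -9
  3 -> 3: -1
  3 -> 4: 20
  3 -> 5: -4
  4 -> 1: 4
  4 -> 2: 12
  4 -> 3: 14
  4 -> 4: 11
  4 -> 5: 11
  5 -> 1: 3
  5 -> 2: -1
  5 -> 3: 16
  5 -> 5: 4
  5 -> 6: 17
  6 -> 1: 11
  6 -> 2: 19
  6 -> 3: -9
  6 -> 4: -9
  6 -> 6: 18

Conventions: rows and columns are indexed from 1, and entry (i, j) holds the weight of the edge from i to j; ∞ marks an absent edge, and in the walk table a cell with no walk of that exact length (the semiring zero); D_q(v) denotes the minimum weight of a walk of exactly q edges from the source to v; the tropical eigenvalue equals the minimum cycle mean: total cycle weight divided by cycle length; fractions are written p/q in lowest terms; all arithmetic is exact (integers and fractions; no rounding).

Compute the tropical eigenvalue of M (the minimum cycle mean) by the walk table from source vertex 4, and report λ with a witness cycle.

q=0: [∞, ∞, ∞, 0, ∞, ∞]
q=1: [4, 12, 14, 11, 11, ∞]
q=2: [4, 5, 13, 19, 0, 12]
q=3: [3, -1, 3, 3, 0, 5]
q=4: [3, -6, -4, -4, -1, -1]
q=5: [0, -13, -10, -10, -8, -6]
q=6: [-6, -19, -15, -15, -14, -13]
Optimal cycle mean attained by: cycle 2->6->3->2, total 0 + (-9) + (-9), length 3.
Answer: λ = -6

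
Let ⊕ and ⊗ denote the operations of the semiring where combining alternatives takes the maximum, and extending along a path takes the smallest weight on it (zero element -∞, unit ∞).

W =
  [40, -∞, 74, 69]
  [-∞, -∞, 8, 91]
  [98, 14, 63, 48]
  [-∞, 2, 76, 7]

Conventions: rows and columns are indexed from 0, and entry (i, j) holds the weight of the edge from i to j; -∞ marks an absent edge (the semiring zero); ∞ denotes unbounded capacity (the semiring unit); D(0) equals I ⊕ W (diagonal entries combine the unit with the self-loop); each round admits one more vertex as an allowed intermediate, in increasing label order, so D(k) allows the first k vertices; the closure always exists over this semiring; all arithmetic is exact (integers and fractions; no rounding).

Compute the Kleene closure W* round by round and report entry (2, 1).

D(0):
  [∞, -∞, 74, 69]
  [-∞, ∞, 8, 91]
  [98, 14, ∞, 48]
  [-∞, 2, 76, ∞]
D(1):
  [∞, -∞, 74, 69]
  [-∞, ∞, 8, 91]
  [98, 14, ∞, 69]
  [-∞, 2, 76, ∞]
D(2):
  [∞, -∞, 74, 69]
  [-∞, ∞, 8, 91]
  [98, 14, ∞, 69]
  [-∞, 2, 76, ∞]
D(3):
  [∞, 14, 74, 69]
  [8, ∞, 8, 91]
  [98, 14, ∞, 69]
  [76, 14, 76, ∞]
D(4):
  [∞, 14, 74, 69]
  [76, ∞, 76, 91]
  [98, 14, ∞, 69]
  [76, 14, 76, ∞]
Answer: W*[2][1] = 14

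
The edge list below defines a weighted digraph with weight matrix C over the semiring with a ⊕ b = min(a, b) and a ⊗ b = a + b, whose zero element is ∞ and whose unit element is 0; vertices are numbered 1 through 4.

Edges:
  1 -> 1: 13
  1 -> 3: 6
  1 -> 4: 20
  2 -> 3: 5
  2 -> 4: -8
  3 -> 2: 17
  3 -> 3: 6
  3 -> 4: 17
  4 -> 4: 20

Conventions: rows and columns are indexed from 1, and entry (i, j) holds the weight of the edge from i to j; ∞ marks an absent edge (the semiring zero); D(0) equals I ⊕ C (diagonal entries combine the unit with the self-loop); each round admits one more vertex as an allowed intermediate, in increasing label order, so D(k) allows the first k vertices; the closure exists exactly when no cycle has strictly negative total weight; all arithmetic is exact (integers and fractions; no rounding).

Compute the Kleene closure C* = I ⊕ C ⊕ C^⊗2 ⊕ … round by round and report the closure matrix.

D(0):
  [0, ∞, 6, 20]
  [∞, 0, 5, -8]
  [∞, 17, 0, 17]
  [∞, ∞, ∞, 0]
D(1):
  [0, ∞, 6, 20]
  [∞, 0, 5, -8]
  [∞, 17, 0, 17]
  [∞, ∞, ∞, 0]
D(2):
  [0, ∞, 6, 20]
  [∞, 0, 5, -8]
  [∞, 17, 0, 9]
  [∞, ∞, ∞, 0]
D(3):
  [0, 23, 6, 15]
  [∞, 0, 5, -8]
  [∞, 17, 0, 9]
  [∞, ∞, ∞, 0]
D(4):
  [0, 23, 6, 15]
  [∞, 0, 5, -8]
  [∞, 17, 0, 9]
  [∞, ∞, ∞, 0]
Answer: C* = [[0, 23, 6, 15], [∞, 0, 5, -8], [∞, 17, 0, 9], [∞, ∞, ∞, 0]]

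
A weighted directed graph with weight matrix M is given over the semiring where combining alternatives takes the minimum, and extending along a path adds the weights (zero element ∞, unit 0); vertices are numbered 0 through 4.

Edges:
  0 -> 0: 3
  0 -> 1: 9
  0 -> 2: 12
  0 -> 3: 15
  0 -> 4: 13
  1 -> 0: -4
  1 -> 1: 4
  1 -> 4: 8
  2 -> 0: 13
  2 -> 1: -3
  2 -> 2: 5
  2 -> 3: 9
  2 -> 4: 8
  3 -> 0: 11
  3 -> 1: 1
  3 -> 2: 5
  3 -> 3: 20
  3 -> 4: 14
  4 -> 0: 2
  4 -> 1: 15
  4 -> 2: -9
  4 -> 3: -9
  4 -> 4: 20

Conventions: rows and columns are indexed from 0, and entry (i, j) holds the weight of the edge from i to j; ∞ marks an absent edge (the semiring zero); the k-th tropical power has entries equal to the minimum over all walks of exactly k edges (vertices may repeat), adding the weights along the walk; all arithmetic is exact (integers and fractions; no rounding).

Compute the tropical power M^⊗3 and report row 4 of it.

M^⊗2:
  [5, 9, 4, 4, 16]
  [-1, 5, -1, -1, 9]
  [-7, 1, -1, -1, 5]
  [-3, 2, 5, 5, 9]
  [2, -12, -4, 0, -1]
M^⊗3:
  [5, 1, 7, 7, 12]
  [1, -4, 0, 0, 7]
  [-4, -4, -4, -4, 6]
  [-2, 2, 0, 0, 10]
  [-16, -8, -10, -10, -4]
Answer: row 4 of M^⊗3 = [-16, -8, -10, -10, -4]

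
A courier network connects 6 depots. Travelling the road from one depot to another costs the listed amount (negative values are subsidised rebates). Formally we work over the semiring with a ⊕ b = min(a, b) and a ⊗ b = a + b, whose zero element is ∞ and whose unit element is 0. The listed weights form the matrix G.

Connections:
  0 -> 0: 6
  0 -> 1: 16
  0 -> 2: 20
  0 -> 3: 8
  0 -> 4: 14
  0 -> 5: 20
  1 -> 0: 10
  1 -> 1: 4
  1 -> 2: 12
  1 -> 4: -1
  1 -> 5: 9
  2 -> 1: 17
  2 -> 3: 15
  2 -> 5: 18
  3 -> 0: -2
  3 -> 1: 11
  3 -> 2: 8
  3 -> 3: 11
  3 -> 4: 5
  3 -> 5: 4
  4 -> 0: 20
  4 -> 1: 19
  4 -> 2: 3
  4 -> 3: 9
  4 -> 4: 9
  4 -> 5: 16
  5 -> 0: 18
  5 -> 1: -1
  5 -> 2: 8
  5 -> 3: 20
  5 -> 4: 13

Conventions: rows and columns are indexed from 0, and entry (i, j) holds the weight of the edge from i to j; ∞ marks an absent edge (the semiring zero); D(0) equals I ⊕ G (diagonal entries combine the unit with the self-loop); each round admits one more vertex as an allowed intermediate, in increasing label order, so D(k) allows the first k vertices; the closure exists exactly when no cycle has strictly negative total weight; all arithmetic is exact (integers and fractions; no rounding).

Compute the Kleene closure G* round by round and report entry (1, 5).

D(0):
  [0, 16, 20, 8, 14, 20]
  [10, 0, 12, ∞, -1, 9]
  [∞, 17, 0, 15, ∞, 18]
  [-2, 11, 8, 0, 5, 4]
  [20, 19, 3, 9, 0, 16]
  [18, -1, 8, 20, 13, 0]
D(1):
  [0, 16, 20, 8, 14, 20]
  [10, 0, 12, 18, -1, 9]
  [∞, 17, 0, 15, ∞, 18]
  [-2, 11, 8, 0, 5, 4]
  [20, 19, 3, 9, 0, 16]
  [18, -1, 8, 20, 13, 0]
D(2):
  [0, 16, 20, 8, 14, 20]
  [10, 0, 12, 18, -1, 9]
  [27, 17, 0, 15, 16, 18]
  [-2, 11, 8, 0, 5, 4]
  [20, 19, 3, 9, 0, 16]
  [9, -1, 8, 17, -2, 0]
D(3):
  [0, 16, 20, 8, 14, 20]
  [10, 0, 12, 18, -1, 9]
  [27, 17, 0, 15, 16, 18]
  [-2, 11, 8, 0, 5, 4]
  [20, 19, 3, 9, 0, 16]
  [9, -1, 8, 17, -2, 0]
D(4):
  [0, 16, 16, 8, 13, 12]
  [10, 0, 12, 18, -1, 9]
  [13, 17, 0, 15, 16, 18]
  [-2, 11, 8, 0, 5, 4]
  [7, 19, 3, 9, 0, 13]
  [9, -1, 8, 17, -2, 0]
D(5):
  [0, 16, 16, 8, 13, 12]
  [6, 0, 2, 8, -1, 9]
  [13, 17, 0, 15, 16, 18]
  [-2, 11, 8, 0, 5, 4]
  [7, 19, 3, 9, 0, 13]
  [5, -1, 1, 7, -2, 0]
D(6):
  [0, 11, 13, 8, 10, 12]
  [6, 0, 2, 8, -1, 9]
  [13, 17, 0, 15, 16, 18]
  [-2, 3, 5, 0, 2, 4]
  [7, 12, 3, 9, 0, 13]
  [5, -1, 1, 7, -2, 0]
Answer: G*[1][5] = 9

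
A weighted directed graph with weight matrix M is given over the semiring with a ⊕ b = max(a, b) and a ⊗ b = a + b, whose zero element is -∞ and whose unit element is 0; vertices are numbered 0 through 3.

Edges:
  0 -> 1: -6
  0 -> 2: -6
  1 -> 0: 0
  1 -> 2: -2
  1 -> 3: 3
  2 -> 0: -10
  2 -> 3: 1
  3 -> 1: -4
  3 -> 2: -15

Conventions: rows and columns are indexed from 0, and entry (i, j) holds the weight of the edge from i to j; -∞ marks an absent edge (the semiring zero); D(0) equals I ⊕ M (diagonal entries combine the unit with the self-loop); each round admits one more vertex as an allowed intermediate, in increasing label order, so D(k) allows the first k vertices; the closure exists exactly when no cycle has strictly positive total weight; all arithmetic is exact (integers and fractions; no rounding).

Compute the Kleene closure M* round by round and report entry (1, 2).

D(0):
  [0, -6, -6, -∞]
  [0, 0, -2, 3]
  [-10, -∞, 0, 1]
  [-∞, -4, -15, 0]
D(1):
  [0, -6, -6, -∞]
  [0, 0, -2, 3]
  [-10, -16, 0, 1]
  [-∞, -4, -15, 0]
D(2):
  [0, -6, -6, -3]
  [0, 0, -2, 3]
  [-10, -16, 0, 1]
  [-4, -4, -6, 0]
D(3):
  [0, -6, -6, -3]
  [0, 0, -2, 3]
  [-10, -16, 0, 1]
  [-4, -4, -6, 0]
D(4):
  [0, -6, -6, -3]
  [0, 0, -2, 3]
  [-3, -3, 0, 1]
  [-4, -4, -6, 0]
Answer: M*[1][2] = -2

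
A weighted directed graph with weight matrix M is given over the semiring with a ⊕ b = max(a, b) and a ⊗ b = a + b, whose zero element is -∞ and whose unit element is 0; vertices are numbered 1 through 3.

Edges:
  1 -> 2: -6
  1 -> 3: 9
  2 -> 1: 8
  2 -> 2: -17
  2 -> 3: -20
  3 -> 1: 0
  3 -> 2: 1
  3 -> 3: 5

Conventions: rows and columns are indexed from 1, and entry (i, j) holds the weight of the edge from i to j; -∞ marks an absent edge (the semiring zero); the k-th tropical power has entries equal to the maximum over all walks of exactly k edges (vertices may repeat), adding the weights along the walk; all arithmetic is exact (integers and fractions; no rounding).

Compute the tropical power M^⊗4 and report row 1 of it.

M^⊗2:
  [9, 10, 14]
  [-9, 2, 17]
  [9, 6, 10]
M^⊗3:
  [18, 15, 19]
  [17, 18, 22]
  [14, 11, 18]
M^⊗4:
  [23, 20, 27]
  [26, 23, 27]
  [19, 19, 23]
Answer: row 1 of M^⊗4 = [23, 20, 27]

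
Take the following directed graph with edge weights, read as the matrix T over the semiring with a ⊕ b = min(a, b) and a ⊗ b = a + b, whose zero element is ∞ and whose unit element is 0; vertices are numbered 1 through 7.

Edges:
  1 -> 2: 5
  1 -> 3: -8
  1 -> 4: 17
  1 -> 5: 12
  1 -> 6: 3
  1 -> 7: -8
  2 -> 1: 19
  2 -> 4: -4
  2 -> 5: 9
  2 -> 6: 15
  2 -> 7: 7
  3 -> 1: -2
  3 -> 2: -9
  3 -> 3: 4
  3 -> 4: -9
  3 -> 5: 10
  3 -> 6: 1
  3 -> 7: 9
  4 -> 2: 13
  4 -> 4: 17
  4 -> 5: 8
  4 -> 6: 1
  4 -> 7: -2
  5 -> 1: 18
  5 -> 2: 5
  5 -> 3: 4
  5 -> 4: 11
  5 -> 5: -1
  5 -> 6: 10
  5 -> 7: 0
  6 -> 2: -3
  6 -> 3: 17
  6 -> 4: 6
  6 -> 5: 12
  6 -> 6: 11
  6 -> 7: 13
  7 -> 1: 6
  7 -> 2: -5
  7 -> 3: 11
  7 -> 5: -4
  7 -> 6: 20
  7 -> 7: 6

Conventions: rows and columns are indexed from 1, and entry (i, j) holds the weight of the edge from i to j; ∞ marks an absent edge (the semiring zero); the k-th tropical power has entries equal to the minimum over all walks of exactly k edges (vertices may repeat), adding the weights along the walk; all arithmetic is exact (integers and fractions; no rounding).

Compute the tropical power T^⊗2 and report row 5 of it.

T^⊗2:
  [-10, -17, -4, -17, -12, -7, -2]
  [13, 2, 11, 13, 3, -3, -6]
  [2, -5, -10, -13, -1, -8, -11]
  [4, -7, 9, 7, -6, 12, 4]
  [2, -5, 3, -5, -4, 5, -1]
  [15, 8, 16, -7, 6, 7, 4]
  [9, 1, -2, -9, -5, 6, -4]
Answer: row 5 of T^⊗2 = [2, -5, 3, -5, -4, 5, -1]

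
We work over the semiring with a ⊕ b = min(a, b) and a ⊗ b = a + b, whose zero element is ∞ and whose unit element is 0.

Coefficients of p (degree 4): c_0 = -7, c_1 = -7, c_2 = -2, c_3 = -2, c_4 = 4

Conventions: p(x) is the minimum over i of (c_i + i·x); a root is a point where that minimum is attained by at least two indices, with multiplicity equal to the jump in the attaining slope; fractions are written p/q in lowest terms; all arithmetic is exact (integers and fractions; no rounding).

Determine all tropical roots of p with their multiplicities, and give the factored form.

hull edge (i=0, c=-7) to (i=1, c=-7): slope 0, span 1
hull edge (i=1, c=-7) to (i=3, c=-2): slope 5/2, span 2
hull edge (i=3, c=-2) to (i=4, c=4): slope 6, span 1
Factored form: p(x) = 4 ⊗ (x ⊕ (-6)) ⊗ (x ⊕ (-5/2)) ⊗ (x ⊕ (-5/2)) ⊗ (x ⊕ 0)
Answer: roots = -6 (mult 1), -5/2 (mult 2), 0 (mult 1)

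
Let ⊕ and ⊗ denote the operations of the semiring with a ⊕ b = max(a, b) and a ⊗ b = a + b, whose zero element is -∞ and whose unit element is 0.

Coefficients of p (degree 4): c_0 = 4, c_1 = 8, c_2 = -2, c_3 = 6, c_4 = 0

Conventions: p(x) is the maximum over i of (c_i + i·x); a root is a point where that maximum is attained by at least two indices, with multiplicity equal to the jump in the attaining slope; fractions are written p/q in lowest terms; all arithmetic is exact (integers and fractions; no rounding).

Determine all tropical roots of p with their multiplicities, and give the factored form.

hull edge (i=0, c=4) to (i=1, c=8): slope 4, span 1
hull edge (i=1, c=8) to (i=3, c=6): slope -1, span 2
hull edge (i=3, c=6) to (i=4, c=0): slope -6, span 1
Factored form: p(x) = 0 ⊗ (x ⊕ (-4)) ⊗ (x ⊕ 1) ⊗ (x ⊕ 1) ⊗ (x ⊕ 6)
Answer: roots = -4 (mult 1), 1 (mult 2), 6 (mult 1)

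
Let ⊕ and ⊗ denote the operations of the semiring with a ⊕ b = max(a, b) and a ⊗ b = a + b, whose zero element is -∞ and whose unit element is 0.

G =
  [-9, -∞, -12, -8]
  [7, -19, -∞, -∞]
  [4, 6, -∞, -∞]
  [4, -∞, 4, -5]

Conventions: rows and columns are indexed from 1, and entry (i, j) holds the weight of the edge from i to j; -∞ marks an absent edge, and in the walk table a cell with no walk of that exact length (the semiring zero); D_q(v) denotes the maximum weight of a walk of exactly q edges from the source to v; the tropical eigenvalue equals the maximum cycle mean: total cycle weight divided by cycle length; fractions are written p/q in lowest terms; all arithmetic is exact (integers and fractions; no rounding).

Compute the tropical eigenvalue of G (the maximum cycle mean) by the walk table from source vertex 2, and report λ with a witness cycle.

q=0: [-∞, 0, -∞, -∞]
q=1: [7, -19, -∞, -∞]
q=2: [-2, -38, -5, -1]
q=3: [3, 1, 3, -6]
q=4: [8, 9, -2, -5]
Optimal cycle mean attained by: cycle 1->4->3->2->1, total (-8) + 4 + 6 + 7, length 4.
Answer: λ = 9/4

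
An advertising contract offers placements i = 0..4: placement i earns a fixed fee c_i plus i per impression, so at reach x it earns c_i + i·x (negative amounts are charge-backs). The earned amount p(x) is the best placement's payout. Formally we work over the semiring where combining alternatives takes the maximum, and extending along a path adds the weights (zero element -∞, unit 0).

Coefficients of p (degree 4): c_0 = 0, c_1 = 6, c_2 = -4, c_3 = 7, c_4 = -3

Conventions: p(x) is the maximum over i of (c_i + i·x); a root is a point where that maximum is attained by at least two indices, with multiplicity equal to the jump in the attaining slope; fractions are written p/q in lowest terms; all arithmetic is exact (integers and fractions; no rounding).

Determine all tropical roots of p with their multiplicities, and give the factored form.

hull edge (i=0, c=0) to (i=1, c=6): slope 6, span 1
hull edge (i=1, c=6) to (i=3, c=7): slope 1/2, span 2
hull edge (i=3, c=7) to (i=4, c=-3): slope -10, span 1
Factored form: p(x) = -3 ⊗ (x ⊕ (-6)) ⊗ (x ⊕ (-1/2)) ⊗ (x ⊕ (-1/2)) ⊗ (x ⊕ 10)
Answer: roots = -6 (mult 1), -1/2 (mult 2), 10 (mult 1)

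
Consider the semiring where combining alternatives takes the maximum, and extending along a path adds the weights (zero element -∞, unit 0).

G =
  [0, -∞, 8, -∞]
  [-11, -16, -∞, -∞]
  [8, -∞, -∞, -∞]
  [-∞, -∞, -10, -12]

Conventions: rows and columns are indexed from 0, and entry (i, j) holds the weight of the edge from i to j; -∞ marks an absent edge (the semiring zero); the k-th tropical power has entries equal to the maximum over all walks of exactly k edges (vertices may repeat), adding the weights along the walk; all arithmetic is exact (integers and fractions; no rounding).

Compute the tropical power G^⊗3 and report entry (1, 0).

G^⊗2:
  [16, -∞, 8, -∞]
  [-11, -32, -3, -∞]
  [8, -∞, 16, -∞]
  [-2, -∞, -22, -24]
G^⊗3:
  [16, -∞, 24, -∞]
  [5, -48, -3, -∞]
  [24, -∞, 16, -∞]
  [-2, -∞, 6, -36]
Key observation: the optimum is the walk 1->0->2->0, with weight (-11) + 8 + 8 = 5.
Optimal value attained by: walk 1->0->2->0.
Answer: (G^⊗3)[1][0] = 5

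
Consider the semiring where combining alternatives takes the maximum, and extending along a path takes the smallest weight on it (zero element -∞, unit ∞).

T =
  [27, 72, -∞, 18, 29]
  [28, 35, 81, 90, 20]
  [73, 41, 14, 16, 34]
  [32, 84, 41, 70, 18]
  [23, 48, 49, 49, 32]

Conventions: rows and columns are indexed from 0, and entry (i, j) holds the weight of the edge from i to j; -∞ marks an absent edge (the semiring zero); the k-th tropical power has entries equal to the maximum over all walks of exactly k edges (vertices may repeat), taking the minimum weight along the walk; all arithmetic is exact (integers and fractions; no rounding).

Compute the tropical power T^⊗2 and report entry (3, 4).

T^⊗2:
  [28, 35, 72, 72, 29]
  [73, 84, 41, 70, 34]
  [28, 72, 41, 41, 32]
  [41, 70, 81, 84, 34]
  [49, 49, 48, 49, 34]
Key observation: the optimum is the walk 3->2->4, with weight 41 min 34 = 34.
Optimal value attained by: walk 3->2->4.
Answer: (T^⊗2)[3][4] = 34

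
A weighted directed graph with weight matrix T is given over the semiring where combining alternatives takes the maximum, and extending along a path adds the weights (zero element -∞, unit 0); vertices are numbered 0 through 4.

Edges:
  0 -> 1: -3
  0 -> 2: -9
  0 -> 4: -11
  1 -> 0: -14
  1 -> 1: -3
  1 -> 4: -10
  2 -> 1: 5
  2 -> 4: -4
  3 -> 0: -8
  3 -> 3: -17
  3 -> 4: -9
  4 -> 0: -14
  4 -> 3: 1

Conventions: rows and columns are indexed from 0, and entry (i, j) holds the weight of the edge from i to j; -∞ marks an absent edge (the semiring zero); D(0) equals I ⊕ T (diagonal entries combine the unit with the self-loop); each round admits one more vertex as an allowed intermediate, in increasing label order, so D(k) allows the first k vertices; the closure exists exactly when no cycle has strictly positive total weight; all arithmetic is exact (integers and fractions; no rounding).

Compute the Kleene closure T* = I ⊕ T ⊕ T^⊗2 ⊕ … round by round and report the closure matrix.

D(0):
  [0, -3, -9, -∞, -11]
  [-14, 0, -∞, -∞, -10]
  [-∞, 5, 0, -∞, -4]
  [-8, -∞, -∞, 0, -9]
  [-14, -∞, -∞, 1, 0]
D(1):
  [0, -3, -9, -∞, -11]
  [-14, 0, -23, -∞, -10]
  [-∞, 5, 0, -∞, -4]
  [-8, -11, -17, 0, -9]
  [-14, -17, -23, 1, 0]
D(2):
  [0, -3, -9, -∞, -11]
  [-14, 0, -23, -∞, -10]
  [-9, 5, 0, -∞, -4]
  [-8, -11, -17, 0, -9]
  [-14, -17, -23, 1, 0]
D(3):
  [0, -3, -9, -∞, -11]
  [-14, 0, -23, -∞, -10]
  [-9, 5, 0, -∞, -4]
  [-8, -11, -17, 0, -9]
  [-14, -17, -23, 1, 0]
D(4):
  [0, -3, -9, -∞, -11]
  [-14, 0, -23, -∞, -10]
  [-9, 5, 0, -∞, -4]
  [-8, -11, -17, 0, -9]
  [-7, -10, -16, 1, 0]
D(5):
  [0, -3, -9, -10, -11]
  [-14, 0, -23, -9, -10]
  [-9, 5, 0, -3, -4]
  [-8, -11, -17, 0, -9]
  [-7, -10, -16, 1, 0]
Answer: T* = [[0, -3, -9, -10, -11], [-14, 0, -23, -9, -10], [-9, 5, 0, -3, -4], [-8, -11, -17, 0, -9], [-7, -10, -16, 1, 0]]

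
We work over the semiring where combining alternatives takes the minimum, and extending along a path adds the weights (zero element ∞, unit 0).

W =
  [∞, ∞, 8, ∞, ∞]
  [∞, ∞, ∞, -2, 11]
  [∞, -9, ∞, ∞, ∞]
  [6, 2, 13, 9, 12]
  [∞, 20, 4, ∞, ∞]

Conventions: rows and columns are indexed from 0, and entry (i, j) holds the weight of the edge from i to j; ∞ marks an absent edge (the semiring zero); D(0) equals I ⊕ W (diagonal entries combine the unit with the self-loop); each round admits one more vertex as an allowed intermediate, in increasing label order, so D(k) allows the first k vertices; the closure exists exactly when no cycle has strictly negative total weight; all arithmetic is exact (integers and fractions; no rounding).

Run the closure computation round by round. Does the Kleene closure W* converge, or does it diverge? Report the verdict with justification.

D(0):
  [0, ∞, 8, ∞, ∞]
  [∞, 0, ∞, -2, 11]
  [∞, -9, 0, ∞, ∞]
  [6, 2, 13, 0, 12]
  [∞, 20, 4, ∞, 0]
D(1):
  [0, ∞, 8, ∞, ∞]
  [∞, 0, ∞, -2, 11]
  [∞, -9, 0, ∞, ∞]
  [6, 2, 13, 0, 12]
  [∞, 20, 4, ∞, 0]
D(2):
  [0, ∞, 8, ∞, ∞]
  [∞, 0, ∞, -2, 11]
  [∞, -9, 0, -11, 2]
  [6, 2, 13, 0, 12]
  [∞, 20, 4, 18, 0]
D(3):
  [0, -1, 8, -3, 10]
  [∞, 0, ∞, -2, 11]
  [∞, -9, 0, -11, 2]
  [6, 2, 13, 0, 12]
  [∞, -5, 4, -7, 0]
D(4):
  [0, -1, 8, -3, 9]
  [4, 0, 11, -2, 10]
  [-5, -9, 0, -11, 1]
  [6, 2, 13, 0, 12]
  [-1, -5, 4, -7, 0]
D(5):
  [0, -1, 8, -3, 9]
  [4, 0, 11, -2, 10]
  [-5, -9, 0, -11, 1]
  [6, 2, 13, 0, 12]
  [-1, -5, 4, -7, 0]
Key observation: every diagonal entry stays at the unit through all rounds, so no improving cycle exists.
Answer: CONVERGES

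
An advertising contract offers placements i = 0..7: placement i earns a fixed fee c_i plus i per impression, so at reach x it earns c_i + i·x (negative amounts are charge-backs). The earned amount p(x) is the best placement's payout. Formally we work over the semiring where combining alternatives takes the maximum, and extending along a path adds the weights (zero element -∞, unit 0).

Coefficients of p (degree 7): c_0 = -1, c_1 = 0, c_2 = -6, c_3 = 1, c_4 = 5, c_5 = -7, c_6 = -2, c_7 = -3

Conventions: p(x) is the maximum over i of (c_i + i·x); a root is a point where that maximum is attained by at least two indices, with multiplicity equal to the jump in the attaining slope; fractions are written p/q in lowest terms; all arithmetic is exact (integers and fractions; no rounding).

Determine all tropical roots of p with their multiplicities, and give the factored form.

hull edge (i=0, c=-1) to (i=4, c=5): slope 3/2, span 4
hull edge (i=4, c=5) to (i=7, c=-3): slope -8/3, span 3
Factored form: p(x) = -3 ⊗ (x ⊕ (-3/2)) ⊗ (x ⊕ (-3/2)) ⊗ (x ⊕ (-3/2)) ⊗ (x ⊕ (-3/2)) ⊗ (x ⊕ 8/3) ⊗ (x ⊕ 8/3) ⊗ (x ⊕ 8/3)
Answer: roots = -3/2 (mult 4), 8/3 (mult 3)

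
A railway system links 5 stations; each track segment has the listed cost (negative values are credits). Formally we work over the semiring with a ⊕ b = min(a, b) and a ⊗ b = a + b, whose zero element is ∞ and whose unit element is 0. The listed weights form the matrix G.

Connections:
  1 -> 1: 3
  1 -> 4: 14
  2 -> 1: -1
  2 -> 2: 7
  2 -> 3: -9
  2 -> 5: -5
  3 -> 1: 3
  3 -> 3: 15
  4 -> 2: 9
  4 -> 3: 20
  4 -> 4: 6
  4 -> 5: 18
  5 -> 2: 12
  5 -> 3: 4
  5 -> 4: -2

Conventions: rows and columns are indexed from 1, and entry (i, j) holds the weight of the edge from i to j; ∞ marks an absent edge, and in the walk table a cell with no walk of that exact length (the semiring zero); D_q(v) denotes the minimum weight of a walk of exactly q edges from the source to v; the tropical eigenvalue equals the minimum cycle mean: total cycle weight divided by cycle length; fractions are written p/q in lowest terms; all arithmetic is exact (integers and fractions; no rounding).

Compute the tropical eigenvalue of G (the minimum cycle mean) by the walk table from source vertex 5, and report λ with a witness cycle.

q=0: [∞, ∞, ∞, ∞, 0]
q=1: [∞, 12, 4, -2, ∞]
q=2: [7, 7, 3, 4, 7]
q=3: [6, 13, -2, 5, 2]
q=4: [1, 14, 4, 0, 8]
q=5: [4, 9, 5, 6, 9]
Optimal cycle mean attained by: cycle 2->5->4->2, total (-5) + (-2) + 9, length 3.
Answer: λ = 2/3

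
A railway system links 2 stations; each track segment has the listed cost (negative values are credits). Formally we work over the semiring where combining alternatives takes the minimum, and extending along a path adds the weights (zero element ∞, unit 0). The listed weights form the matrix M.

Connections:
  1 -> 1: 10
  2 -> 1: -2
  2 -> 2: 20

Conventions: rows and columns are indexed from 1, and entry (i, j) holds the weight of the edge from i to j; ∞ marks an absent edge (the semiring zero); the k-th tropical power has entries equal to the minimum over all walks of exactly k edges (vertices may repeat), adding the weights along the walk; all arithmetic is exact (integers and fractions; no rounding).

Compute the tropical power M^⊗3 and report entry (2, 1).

M^⊗2:
  [20, ∞]
  [8, 40]
M^⊗3:
  [30, ∞]
  [18, 60]
Key observation: the optimum is the walk 2->1->1->1, with weight (-2) + 10 + 10 = 18.
Optimal value attained by: walk 2->1->1->1.
Answer: (M^⊗3)[2][1] = 18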